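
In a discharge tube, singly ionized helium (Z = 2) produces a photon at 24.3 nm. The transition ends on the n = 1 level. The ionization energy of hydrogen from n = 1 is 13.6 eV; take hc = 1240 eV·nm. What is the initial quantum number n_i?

n_i = 4

The photon energy is ΔE = hc/λ = 1240 / 24.3 = 51.03 eV.
With Z = 2, ΔE = 54.40 × (1/n_f² − 1/n_i²), so 1/n_f² − 1/n_i² = 0.9380.
With n_f = 1: 1/n_i² = 1/1 − 0.9380 = 0.06197, so n_i ≈ 4.02.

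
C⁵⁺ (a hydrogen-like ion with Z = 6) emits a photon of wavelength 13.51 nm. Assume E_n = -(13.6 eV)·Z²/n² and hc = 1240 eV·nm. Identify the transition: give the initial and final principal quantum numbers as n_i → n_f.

The photon energy is ΔE = hc/λ = 1240 / 13.51 = 91.78 eV.
With Z = 6, ΔE = 489.6 × (1/n_f² − 1/n_i²), so 1/n_f² − 1/n_i² = 0.1875.
Trying n_f = 2 gives 1/n_i² = 0.06253, i.e. n_i ≈ 4; this pair matches.

n_i = 4, n_f = 2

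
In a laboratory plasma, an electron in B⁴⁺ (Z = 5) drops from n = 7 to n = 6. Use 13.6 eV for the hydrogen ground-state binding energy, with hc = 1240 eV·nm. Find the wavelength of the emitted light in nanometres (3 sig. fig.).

495 nm

For Z = 5 the level energies scale as Z², so the effective Rydberg energy is 13.6 × 25 = 340.0 eV.
ΔE = 340.0 × (1/6² − 1/7²) = 340.0 × 0.007370 = 2.506 eV.
λ = hc/ΔE = 1240 / 2.506 = 495 nm.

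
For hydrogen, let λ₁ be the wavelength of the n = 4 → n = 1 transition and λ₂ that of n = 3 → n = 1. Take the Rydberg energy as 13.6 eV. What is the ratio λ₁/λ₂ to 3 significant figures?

0.948

λ ∝ 1/ΔE ∝ 1/(1/n_f² − 1/n_i²), and the Z² and hc factors cancel in the ratio.
λ₁/λ₂ = (1/1² − 1/3²)/(1/1² − 1/4²) = 0.8889/0.9375 = 0.948.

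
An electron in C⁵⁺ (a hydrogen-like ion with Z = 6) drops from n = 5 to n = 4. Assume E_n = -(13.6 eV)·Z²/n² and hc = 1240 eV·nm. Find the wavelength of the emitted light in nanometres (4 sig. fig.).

For Z = 6 the level energies scale as Z², so the effective Rydberg energy is 13.6 × 36 = 489.6 eV.
ΔE = 489.6 × (1/4² − 1/5²) = 489.6 × 0.02250 = 11.02 eV.
λ = hc/ΔE = 1240 / 11.02 = 112.6 nm.

112.6 nm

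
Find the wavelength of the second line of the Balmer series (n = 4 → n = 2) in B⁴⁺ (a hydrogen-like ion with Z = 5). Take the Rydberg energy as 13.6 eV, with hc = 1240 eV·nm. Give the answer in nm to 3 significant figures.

The Balmer series terminates on n_f = 2; the second line has n_i = 2+2 = 4.
ΔE = 340.0 × (1/2² − 1/4²) = 63.75 eV.
λ = 1240 / 63.75 = 19.5 nm.

19.5 nm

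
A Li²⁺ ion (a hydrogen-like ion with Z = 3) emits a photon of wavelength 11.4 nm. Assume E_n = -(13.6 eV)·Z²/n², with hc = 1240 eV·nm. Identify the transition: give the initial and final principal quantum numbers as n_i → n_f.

The photon energy is ΔE = hc/λ = 1240 / 11.4 = 108.8 eV.
With Z = 3, ΔE = 122.4 × (1/n_f² − 1/n_i²), so 1/n_f² − 1/n_i² = 0.8887.
Trying n_f = 1 gives 1/n_i² = 0.1113, i.e. n_i ≈ 3; this pair matches.

n_i = 3, n_f = 1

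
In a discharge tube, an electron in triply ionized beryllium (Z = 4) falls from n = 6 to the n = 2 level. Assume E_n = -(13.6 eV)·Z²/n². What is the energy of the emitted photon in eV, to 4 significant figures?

48.36 eV

The Bohr energies scale as Z², so for Z = 4: E_n = −217.6/n² eV.
E_6 = −217.6/36 = −6.044 eV and E_2 = −217.6/4 = −54.40 eV.
The photon energy is |E_6 − E_2| = 48.36 eV.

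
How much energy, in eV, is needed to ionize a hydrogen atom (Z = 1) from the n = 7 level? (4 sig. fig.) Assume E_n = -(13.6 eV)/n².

E_7 = −13.60/49 = −0.2776 eV, so ionization (to E = 0) requires 0.2776 eV.

0.2776 eV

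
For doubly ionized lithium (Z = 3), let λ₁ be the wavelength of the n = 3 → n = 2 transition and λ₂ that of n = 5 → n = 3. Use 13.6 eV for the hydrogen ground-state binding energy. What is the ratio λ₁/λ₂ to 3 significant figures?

λ ∝ 1/ΔE ∝ 1/(1/n_f² − 1/n_i²), and the Z² and hc factors cancel in the ratio.
λ₁/λ₂ = (1/3² − 1/5²)/(1/2² − 1/3²) = 0.07111/0.1389 = 0.512.

0.512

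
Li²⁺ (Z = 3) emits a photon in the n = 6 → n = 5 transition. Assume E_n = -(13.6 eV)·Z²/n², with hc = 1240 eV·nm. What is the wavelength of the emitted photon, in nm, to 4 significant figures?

For Z = 3 the level energies scale as Z², so the effective Rydberg energy is 13.6 × 9 = 122.4 eV.
ΔE = 122.4 × (1/5² − 1/6²) = 122.4 × 0.01222 = 1.496 eV.
λ = hc/ΔE = 1240 / 1.496 = 828.9 nm.

828.9 nm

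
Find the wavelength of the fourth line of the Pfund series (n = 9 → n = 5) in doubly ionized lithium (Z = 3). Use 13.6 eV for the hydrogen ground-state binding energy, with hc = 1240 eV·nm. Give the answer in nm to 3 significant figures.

366 nm

The Pfund series terminates on n_f = 5; the fourth line has n_i = 5+4 = 9.
ΔE = 122.4 × (1/5² − 1/9²) = 3.385 eV.
λ = 1240 / 3.385 = 366 nm.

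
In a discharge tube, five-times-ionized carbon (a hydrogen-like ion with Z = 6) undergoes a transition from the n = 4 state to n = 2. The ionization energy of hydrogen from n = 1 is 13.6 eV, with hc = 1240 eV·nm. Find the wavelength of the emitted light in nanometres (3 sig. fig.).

For Z = 6 the level energies scale as Z², so the effective Rydberg energy is 13.6 × 36 = 489.6 eV.
ΔE = 489.6 × (1/2² − 1/4²) = 489.6 × 0.1875 = 91.80 eV.
λ = hc/ΔE = 1240 / 91.80 = 13.5 nm.

13.5 nm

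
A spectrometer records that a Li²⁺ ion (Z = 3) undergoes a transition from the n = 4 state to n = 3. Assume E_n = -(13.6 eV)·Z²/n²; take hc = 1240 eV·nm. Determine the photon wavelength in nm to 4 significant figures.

For Z = 3 the level energies scale as Z², so the effective Rydberg energy is 13.6 × 9 = 122.4 eV.
ΔE = 122.4 × (1/3² − 1/4²) = 122.4 × 0.04861 = 5.950 eV.
λ = hc/ΔE = 1240 / 5.950 = 208.4 nm.

208.4 nm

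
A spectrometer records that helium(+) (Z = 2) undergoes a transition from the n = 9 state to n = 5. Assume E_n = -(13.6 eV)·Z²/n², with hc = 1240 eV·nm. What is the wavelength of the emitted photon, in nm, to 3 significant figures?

824 nm

For Z = 2 the level energies scale as Z², so the effective Rydberg energy is 13.6 × 4 = 54.40 eV.
ΔE = 54.40 × (1/5² − 1/9²) = 54.40 × 0.02765 = 1.504 eV.
λ = hc/ΔE = 1240 / 1.504 = 824 nm.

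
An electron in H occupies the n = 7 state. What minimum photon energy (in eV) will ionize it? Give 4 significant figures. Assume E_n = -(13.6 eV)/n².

0.2776 eV

E_7 = −13.60/49 = −0.2776 eV, so ionization (to E = 0) requires 0.2776 eV.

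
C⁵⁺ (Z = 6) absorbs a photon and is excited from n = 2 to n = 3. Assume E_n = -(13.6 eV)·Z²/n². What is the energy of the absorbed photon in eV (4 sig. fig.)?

The Bohr energies scale as Z², so for Z = 6: E_n = −489.6/n² eV.
E_3 = −489.6/9 = −54.40 eV and E_2 = −489.6/4 = −122.4 eV.
The photon energy is |E_3 − E_2| = 68.00 eV.

68.00 eV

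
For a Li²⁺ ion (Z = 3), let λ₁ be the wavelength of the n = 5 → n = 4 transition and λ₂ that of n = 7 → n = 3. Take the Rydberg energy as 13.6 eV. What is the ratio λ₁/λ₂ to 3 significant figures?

λ ∝ 1/ΔE ∝ 1/(1/n_f² − 1/n_i²), and the Z² and hc factors cancel in the ratio.
λ₁/λ₂ = (1/3² − 1/7²)/(1/4² − 1/5²) = 0.09070/0.02250 = 4.03.

4.03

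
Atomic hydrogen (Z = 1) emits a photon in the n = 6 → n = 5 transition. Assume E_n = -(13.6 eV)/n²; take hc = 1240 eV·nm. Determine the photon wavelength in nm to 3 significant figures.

7460 nm

ΔE = 13.60 × (1/5² − 1/6²) = 13.60 × 0.01222 = 0.1662 eV.
λ = hc/ΔE = 1240 / 0.1662 = 7460 nm.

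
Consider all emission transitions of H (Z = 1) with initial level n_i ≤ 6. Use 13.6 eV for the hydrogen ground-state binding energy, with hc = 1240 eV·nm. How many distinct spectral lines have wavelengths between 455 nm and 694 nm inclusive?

Enumerate all n_i → n_f pairs with 1 ≤ n_f < n_i ≤ 6 and compute λ = 1240 / [13.6·1·(1/n_f² − 1/n_i²)].
Lines falling in [455, 694] nm: 4→2 (486.3 nm), 3→2 (656.5 nm).

2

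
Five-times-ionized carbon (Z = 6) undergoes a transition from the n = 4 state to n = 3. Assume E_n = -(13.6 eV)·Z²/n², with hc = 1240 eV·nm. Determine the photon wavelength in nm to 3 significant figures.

For Z = 6 the level energies scale as Z², so the effective Rydberg energy is 13.6 × 36 = 489.6 eV.
ΔE = 489.6 × (1/3² − 1/4²) = 489.6 × 0.04861 = 23.80 eV.
λ = hc/ΔE = 1240 / 23.80 = 52.1 nm.

52.1 nm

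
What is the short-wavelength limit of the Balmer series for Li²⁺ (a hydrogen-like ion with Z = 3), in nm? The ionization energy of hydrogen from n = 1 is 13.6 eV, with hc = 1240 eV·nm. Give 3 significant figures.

40.5 nm

The Balmer series has lower level n_f = 2; the series limit corresponds to n_i → ∞.
ΔE_max = 13.6 × 9 / 2² = 30.60 eV.
λ_min = 1240 / 30.60 = 40.5 nm.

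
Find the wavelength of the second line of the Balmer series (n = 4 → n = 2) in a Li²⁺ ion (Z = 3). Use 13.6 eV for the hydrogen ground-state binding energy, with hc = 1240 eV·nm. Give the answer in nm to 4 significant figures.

The Balmer series terminates on n_f = 2; the second line has n_i = 2+2 = 4.
ΔE = 122.4 × (1/2² − 1/4²) = 22.95 eV.
λ = 1240 / 22.95 = 54.03 nm.

54.03 nm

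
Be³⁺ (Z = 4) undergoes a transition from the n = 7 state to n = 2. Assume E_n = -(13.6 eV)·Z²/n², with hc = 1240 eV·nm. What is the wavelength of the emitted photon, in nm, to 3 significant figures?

24.8 nm

For Z = 4 the level energies scale as Z², so the effective Rydberg energy is 13.6 × 16 = 217.6 eV.
ΔE = 217.6 × (1/2² − 1/7²) = 217.6 × 0.2296 = 49.96 eV.
λ = hc/ΔE = 1240 / 49.96 = 24.8 nm.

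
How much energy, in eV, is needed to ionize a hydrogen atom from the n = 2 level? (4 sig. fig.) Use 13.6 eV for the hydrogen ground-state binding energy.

3.400 eV

E_2 = −13.60/4 = −3.400 eV, so ionization (to E = 0) requires 3.400 eV.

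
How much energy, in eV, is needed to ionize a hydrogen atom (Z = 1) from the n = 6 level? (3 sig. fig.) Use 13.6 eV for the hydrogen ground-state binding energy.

E_6 = −13.60/36 = −0.378 eV, so ionization (to E = 0) requires 0.378 eV.

0.378 eV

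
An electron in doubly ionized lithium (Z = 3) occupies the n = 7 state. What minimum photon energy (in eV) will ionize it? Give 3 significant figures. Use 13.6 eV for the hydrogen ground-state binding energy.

E_n = −13.6 Z²/n² = −122.4/n² eV for Z = 3.
E_7 = −122.4/49 = −2.50 eV, so ionization (to E = 0) requires 2.50 eV.

2.50 eV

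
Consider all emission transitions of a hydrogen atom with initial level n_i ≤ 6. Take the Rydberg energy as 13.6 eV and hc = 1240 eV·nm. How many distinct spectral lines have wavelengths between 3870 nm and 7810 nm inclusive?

Enumerate all n_i → n_f pairs with 1 ≤ n_f < n_i ≤ 6 and compute λ = 1240 / [13.6·1·(1/n_f² − 1/n_i²)].
Lines falling in [3870, 7810] nm: 5→4 (4052 nm), 6→5 (7460 nm).

2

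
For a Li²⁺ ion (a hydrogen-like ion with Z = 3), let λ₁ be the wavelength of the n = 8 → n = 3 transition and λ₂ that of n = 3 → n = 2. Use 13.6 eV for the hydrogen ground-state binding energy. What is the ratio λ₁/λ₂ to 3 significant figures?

λ ∝ 1/ΔE ∝ 1/(1/n_f² − 1/n_i²), and the Z² and hc factors cancel in the ratio.
λ₁/λ₂ = (1/2² − 1/3²)/(1/3² − 1/8²) = 0.1389/0.09549 = 1.45.

1.45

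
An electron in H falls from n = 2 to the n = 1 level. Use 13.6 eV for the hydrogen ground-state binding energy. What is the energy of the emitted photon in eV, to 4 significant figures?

10.20 eV

E_2 = −13.60/4 = −3.400 eV and E_1 = −13.60/1 = −13.60 eV.
The photon energy is |E_2 − E_1| = 10.20 eV.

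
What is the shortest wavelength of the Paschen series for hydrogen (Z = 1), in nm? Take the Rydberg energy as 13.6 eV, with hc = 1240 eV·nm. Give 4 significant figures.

820.6 nm

The Paschen series has lower level n_f = 3; the series limit corresponds to n_i → ∞.
ΔE_max = 13.6 × 1 / 3² = 1.511 eV.
λ_min = 1240 / 1.511 = 820.6 nm.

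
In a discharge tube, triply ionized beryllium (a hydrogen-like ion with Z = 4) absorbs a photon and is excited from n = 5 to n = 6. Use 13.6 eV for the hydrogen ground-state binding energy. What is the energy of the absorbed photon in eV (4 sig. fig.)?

The Bohr energies scale as Z², so for Z = 4: E_n = −217.6/n² eV.
E_6 = −217.6/36 = −6.044 eV and E_5 = −217.6/25 = −8.704 eV.
The photon energy is |E_6 − E_5| = 2.660 eV.

2.660 eV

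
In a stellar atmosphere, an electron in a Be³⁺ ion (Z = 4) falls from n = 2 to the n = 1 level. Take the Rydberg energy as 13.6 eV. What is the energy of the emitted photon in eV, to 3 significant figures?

The Bohr energies scale as Z², so for Z = 4: E_n = −217.6/n² eV.
E_2 = −217.6/4 = −54.40 eV and E_1 = −217.6/1 = −217.6 eV.
The photon energy is |E_2 − E_1| = 163 eV.

163 eV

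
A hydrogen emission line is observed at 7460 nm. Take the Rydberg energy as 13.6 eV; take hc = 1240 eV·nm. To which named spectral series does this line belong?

ΔE = 1240/7460 = 0.1662 eV.
This matches 13.6 × (1/5² − 1/6²), so n_f = 5: the Pfund series.

Pfund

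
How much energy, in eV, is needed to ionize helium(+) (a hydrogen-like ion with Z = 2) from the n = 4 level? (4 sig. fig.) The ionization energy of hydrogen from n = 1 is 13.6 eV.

3.400 eV

E_n = −13.6 Z²/n² = −54.40/n² eV for Z = 2.
E_4 = −54.40/16 = −3.400 eV, so ionization (to E = 0) requires 3.400 eV.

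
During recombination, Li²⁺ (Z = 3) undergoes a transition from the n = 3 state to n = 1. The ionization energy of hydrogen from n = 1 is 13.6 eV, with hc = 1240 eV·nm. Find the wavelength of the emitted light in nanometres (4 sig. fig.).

For Z = 3 the level energies scale as Z², so the effective Rydberg energy is 13.6 × 9 = 122.4 eV.
ΔE = 122.4 × (1/1² − 1/3²) = 122.4 × 0.8889 = 108.8 eV.
λ = hc/ΔE = 1240 / 108.8 = 11.40 nm.

11.40 nm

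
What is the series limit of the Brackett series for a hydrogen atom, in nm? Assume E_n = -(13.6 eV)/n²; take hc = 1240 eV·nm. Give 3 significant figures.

The Brackett series has lower level n_f = 4; the series limit corresponds to n_i → ∞.
ΔE_max = 13.6 × 1 / 4² = 0.8500 eV.
λ_min = 1240 / 0.8500 = 1460 nm.

1460 nm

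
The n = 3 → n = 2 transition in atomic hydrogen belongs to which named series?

The series is set by the lower level: n_f = 2 is the Balmer series.

Balmer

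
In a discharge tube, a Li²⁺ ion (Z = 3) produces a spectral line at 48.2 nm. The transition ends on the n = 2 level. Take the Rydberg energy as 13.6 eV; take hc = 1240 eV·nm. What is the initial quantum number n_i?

n_i = 5

The photon energy is ΔE = hc/λ = 1240 / 48.2 = 25.73 eV.
With Z = 3, ΔE = 122.4 × (1/n_f² − 1/n_i²), so 1/n_f² − 1/n_i² = 0.2102.
With n_f = 2: 1/n_i² = 1/4 − 0.2102 = 0.03982, so n_i ≈ 5.01.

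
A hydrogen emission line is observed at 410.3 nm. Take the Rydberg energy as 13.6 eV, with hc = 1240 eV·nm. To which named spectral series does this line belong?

ΔE = 1240/410.3 = 3.022 eV.
This matches 13.6 × (1/2² − 1/6²), so n_f = 2: the Balmer series.

Balmer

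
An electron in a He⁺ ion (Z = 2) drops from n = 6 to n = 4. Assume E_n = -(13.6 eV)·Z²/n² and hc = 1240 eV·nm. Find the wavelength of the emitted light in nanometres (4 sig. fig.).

For Z = 2 the level energies scale as Z², so the effective Rydberg energy is 13.6 × 4 = 54.40 eV.
ΔE = 54.40 × (1/4² − 1/6²) = 54.40 × 0.03472 = 1.889 eV.
λ = hc/ΔE = 1240 / 1.889 = 656.5 nm.

656.5 nm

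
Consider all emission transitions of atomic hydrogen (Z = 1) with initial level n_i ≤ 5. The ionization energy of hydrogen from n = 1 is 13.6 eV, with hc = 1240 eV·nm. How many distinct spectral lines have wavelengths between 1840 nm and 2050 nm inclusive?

Enumerate all n_i → n_f pairs with 1 ≤ n_f < n_i ≤ 5 and compute λ = 1240 / [13.6·1·(1/n_f² − 1/n_i²)].
Lines falling in [1840, 2050] nm: 4→3 (1876 nm).

1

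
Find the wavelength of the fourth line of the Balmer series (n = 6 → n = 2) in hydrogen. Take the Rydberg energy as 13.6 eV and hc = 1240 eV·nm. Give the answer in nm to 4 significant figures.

The Balmer series terminates on n_f = 2; the fourth line has n_i = 2+4 = 6.
ΔE = 13.60 × (1/2² − 1/6²) = 3.022 eV.
λ = 1240 / 3.022 = 410.3 nm.

410.3 nm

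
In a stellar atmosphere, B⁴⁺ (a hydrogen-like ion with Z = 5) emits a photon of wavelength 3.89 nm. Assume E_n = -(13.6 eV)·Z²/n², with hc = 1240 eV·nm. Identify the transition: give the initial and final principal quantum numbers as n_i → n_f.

n_i = 4, n_f = 1

The photon energy is ΔE = hc/λ = 1240 / 3.89 = 318.8 eV.
With Z = 5, ΔE = 340.0 × (1/n_f² − 1/n_i²), so 1/n_f² − 1/n_i² = 0.9375.
Trying n_f = 1 gives 1/n_i² = 0.06245, i.e. n_i ≈ 4; this pair matches.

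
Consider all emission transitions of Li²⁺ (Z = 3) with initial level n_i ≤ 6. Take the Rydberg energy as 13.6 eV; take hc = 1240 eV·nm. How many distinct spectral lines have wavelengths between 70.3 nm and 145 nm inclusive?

3

Enumerate all n_i → n_f pairs with 1 ≤ n_f < n_i ≤ 6 and compute λ = 1240 / [13.6·9·(1/n_f² − 1/n_i²)].
Lines falling in [70.3, 145] nm: 3→2 (72.94 nm), 6→3 (121.6 nm), 5→3 (142.5 nm).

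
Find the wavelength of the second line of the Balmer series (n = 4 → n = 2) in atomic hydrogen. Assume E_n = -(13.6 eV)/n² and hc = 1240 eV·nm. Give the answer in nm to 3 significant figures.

486 nm

The Balmer series terminates on n_f = 2; the second line has n_i = 2+2 = 4.
ΔE = 13.60 × (1/2² − 1/4²) = 2.550 eV.
λ = 1240 / 2.550 = 486 nm.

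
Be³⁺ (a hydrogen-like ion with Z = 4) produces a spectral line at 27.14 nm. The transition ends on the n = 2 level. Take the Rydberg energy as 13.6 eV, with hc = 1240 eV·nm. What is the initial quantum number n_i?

n_i = 5

The photon energy is ΔE = hc/λ = 1240 / 27.14 = 45.69 eV.
With Z = 4, ΔE = 217.6 × (1/n_f² − 1/n_i²), so 1/n_f² − 1/n_i² = 0.2100.
With n_f = 2: 1/n_i² = 1/4 − 0.2100 = 0.04003, so n_i ≈ 5.00.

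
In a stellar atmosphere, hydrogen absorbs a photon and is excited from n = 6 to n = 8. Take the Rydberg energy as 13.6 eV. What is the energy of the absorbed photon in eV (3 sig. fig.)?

0.165 eV

E_8 = −13.60/64 = −0.2125 eV and E_6 = −13.60/36 = −0.3778 eV.
The photon energy is |E_8 − E_6| = 0.165 eV.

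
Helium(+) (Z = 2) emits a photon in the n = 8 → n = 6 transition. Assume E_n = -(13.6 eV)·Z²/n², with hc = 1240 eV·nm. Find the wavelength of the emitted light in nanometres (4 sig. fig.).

For Z = 2 the level energies scale as Z², so the effective Rydberg energy is 13.6 × 4 = 54.40 eV.
ΔE = 54.40 × (1/6² − 1/8²) = 54.40 × 0.01215 = 0.6611 eV.
λ = hc/ΔE = 1240 / 0.6611 = 1876 nm.

1876 nm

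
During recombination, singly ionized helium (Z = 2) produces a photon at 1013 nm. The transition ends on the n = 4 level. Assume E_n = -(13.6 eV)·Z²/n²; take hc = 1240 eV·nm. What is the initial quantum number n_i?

The photon energy is ΔE = hc/λ = 1240 / 1013 = 1.224 eV.
With Z = 2, ΔE = 54.40 × (1/n_f² − 1/n_i²), so 1/n_f² − 1/n_i² = 0.02250.
With n_f = 4: 1/n_i² = 1/16 − 0.02250 = 0.04000, so n_i ≈ 5.00.

n_i = 5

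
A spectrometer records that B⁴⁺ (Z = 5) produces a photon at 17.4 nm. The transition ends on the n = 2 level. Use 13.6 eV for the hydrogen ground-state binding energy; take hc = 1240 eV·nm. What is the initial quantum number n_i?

n_i = 5

The photon energy is ΔE = hc/λ = 1240 / 17.4 = 71.26 eV.
With Z = 5, ΔE = 340.0 × (1/n_f² − 1/n_i²), so 1/n_f² − 1/n_i² = 0.2096.
With n_f = 2: 1/n_i² = 1/4 − 0.2096 = 0.04040, so n_i ≈ 4.98.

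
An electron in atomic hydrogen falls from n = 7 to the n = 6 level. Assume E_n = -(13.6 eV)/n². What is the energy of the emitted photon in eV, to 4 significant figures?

0.1002 eV

E_7 = −13.60/49 = −0.2776 eV and E_6 = −13.60/36 = −0.3778 eV.
The photon energy is |E_7 − E_6| = 0.1002 eV.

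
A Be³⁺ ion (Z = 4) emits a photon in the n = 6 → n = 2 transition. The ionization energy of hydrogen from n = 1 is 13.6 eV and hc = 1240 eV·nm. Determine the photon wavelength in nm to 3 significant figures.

For Z = 4 the level energies scale as Z², so the effective Rydberg energy is 13.6 × 16 = 217.6 eV.
ΔE = 217.6 × (1/2² − 1/6²) = 217.6 × 0.2222 = 48.36 eV.
λ = hc/ΔE = 1240 / 48.36 = 25.6 nm.

25.6 nm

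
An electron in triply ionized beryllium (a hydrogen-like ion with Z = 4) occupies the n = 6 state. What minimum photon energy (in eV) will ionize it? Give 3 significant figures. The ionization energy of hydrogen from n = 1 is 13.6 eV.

6.04 eV

E_n = −13.6 Z²/n² = −217.6/n² eV for Z = 4.
E_6 = −217.6/36 = −6.04 eV, so ionization (to E = 0) requires 6.04 eV.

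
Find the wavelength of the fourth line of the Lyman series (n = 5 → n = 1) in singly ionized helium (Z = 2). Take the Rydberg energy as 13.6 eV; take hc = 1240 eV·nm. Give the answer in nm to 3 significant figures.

23.7 nm

The Lyman series terminates on n_f = 1; the fourth line has n_i = 1+4 = 5.
ΔE = 54.40 × (1/1² − 1/5²) = 52.22 eV.
λ = 1240 / 52.22 = 23.7 nm.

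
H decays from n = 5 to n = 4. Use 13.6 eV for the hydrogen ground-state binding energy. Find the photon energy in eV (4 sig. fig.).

0.3060 eV

E_5 = −13.60/25 = −0.5440 eV and E_4 = −13.60/16 = −0.8500 eV.
The photon energy is |E_5 − E_4| = 0.3060 eV.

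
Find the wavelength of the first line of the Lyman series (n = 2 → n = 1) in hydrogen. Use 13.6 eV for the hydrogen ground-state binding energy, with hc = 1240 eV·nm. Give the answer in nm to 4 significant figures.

121.6 nm

The Lyman series terminates on n_f = 1; the first line has n_i = 1+1 = 2.
ΔE = 13.60 × (1/1² − 1/2²) = 10.20 eV.
λ = 1240 / 10.20 = 121.6 nm.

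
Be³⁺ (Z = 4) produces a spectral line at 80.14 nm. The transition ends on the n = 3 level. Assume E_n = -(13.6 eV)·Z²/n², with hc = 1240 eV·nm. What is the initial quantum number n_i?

The photon energy is ΔE = hc/λ = 1240 / 80.14 = 15.47 eV.
With Z = 4, ΔE = 217.6 × (1/n_f² − 1/n_i²), so 1/n_f² − 1/n_i² = 0.07111.
With n_f = 3: 1/n_i² = 1/9 − 0.07111 = 0.04000, so n_i ≈ 5.00.

n_i = 5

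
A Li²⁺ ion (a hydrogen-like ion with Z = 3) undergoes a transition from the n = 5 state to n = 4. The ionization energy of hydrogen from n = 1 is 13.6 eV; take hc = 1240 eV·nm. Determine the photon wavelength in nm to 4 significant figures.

450.3 nm

For Z = 3 the level energies scale as Z², so the effective Rydberg energy is 13.6 × 9 = 122.4 eV.
ΔE = 122.4 × (1/4² − 1/5²) = 122.4 × 0.02250 = 2.754 eV.
λ = hc/ΔE = 1240 / 2.754 = 450.3 nm.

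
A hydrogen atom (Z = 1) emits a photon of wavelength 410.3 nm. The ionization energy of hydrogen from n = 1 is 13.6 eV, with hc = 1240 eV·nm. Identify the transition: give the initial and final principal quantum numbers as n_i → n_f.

n_i = 6, n_f = 2

The photon energy is ΔE = hc/λ = 1240 / 410.3 = 3.022 eV.
With Z = 1, ΔE = 13.60 × (1/n_f² − 1/n_i²), so 1/n_f² − 1/n_i² = 0.2222.
Trying n_f = 2 gives 1/n_i² = 0.02778, i.e. n_i ≈ 6; this pair matches.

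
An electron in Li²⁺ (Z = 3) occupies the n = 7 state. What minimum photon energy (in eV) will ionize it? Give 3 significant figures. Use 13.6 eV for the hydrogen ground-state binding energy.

2.50 eV

E_n = −13.6 Z²/n² = −122.4/n² eV for Z = 3.
E_7 = −122.4/49 = −2.50 eV, so ionization (to E = 0) requires 2.50 eV.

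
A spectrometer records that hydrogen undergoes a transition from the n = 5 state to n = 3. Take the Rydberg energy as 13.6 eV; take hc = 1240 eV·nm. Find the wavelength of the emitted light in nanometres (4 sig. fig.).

ΔE = 13.60 × (1/3² − 1/5²) = 13.60 × 0.07111 = 0.9671 eV.
λ = hc/ΔE = 1240 / 0.9671 = 1282 nm.
This line belongs to the Paschen series.

1282 nm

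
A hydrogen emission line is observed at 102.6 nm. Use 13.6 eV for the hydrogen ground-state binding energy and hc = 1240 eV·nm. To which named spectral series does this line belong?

Lyman

ΔE = 1240/102.6 = 12.09 eV.
This matches 13.6 × (1/1² − 1/3²), so n_f = 1: the Lyman series.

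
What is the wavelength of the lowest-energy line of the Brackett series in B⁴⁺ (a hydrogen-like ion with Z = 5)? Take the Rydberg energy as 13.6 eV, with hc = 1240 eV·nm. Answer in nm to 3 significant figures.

162 nm

The Brackett series terminates on n_f = 4; the first line has n_i = 4+1 = 5.
ΔE = 340.0 × (1/4² − 1/5²) = 7.650 eV.
λ = 1240 / 7.650 = 162 nm.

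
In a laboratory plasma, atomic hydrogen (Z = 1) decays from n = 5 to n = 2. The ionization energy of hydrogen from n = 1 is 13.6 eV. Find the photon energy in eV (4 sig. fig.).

2.856 eV

E_5 = −13.60/25 = −0.5440 eV and E_2 = −13.60/4 = −3.400 eV.
The photon energy is |E_5 − E_2| = 2.856 eV.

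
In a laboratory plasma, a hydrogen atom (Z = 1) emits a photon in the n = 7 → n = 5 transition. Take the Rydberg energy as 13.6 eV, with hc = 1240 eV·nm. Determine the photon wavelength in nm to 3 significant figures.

4650 nm

ΔE = 13.60 × (1/5² − 1/7²) = 13.60 × 0.01959 = 0.2664 eV.
λ = hc/ΔE = 1240 / 0.2664 = 4650 nm.
This line belongs to the Pfund series.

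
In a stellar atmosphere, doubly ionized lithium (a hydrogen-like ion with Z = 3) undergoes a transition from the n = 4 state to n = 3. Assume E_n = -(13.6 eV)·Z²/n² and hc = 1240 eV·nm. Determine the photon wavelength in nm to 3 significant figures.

208 nm

For Z = 3 the level energies scale as Z², so the effective Rydberg energy is 13.6 × 9 = 122.4 eV.
ΔE = 122.4 × (1/3² − 1/4²) = 122.4 × 0.04861 = 5.950 eV.
λ = hc/ΔE = 1240 / 5.950 = 208 nm.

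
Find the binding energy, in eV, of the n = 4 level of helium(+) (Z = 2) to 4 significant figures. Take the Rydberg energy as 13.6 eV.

E_n = −13.6 Z²/n² = −54.40/n² eV for Z = 2.
E_4 = −54.40/16 = −3.400 eV, so ionization (to E = 0) requires 3.400 eV.

3.400 eV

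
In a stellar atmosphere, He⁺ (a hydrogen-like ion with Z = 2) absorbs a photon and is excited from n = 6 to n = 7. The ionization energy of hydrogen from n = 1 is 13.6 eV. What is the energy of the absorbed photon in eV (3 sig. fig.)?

0.401 eV

The Bohr energies scale as Z², so for Z = 2: E_n = −54.40/n² eV.
E_7 = −54.40/49 = −1.110 eV and E_6 = −54.40/36 = −1.511 eV.
The photon energy is |E_7 − E_6| = 0.401 eV.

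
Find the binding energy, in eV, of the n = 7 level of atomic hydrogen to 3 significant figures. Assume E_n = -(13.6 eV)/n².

0.278 eV

E_7 = −13.60/49 = −0.278 eV, so ionization (to E = 0) requires 0.278 eV.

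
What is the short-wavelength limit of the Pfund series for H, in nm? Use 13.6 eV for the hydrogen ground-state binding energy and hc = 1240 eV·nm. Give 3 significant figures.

The Pfund series has lower level n_f = 5; the series limit corresponds to n_i → ∞.
ΔE_max = 13.6 × 1 / 5² = 0.5440 eV.
λ_min = 1240 / 0.5440 = 2280 nm.

2280 nm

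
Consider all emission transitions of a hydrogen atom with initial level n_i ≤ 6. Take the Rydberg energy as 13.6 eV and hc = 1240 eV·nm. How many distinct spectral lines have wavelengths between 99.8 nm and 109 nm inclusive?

Enumerate all n_i → n_f pairs with 1 ≤ n_f < n_i ≤ 6 and compute λ = 1240 / [13.6·1·(1/n_f² − 1/n_i²)].
Lines falling in [99.8, 109] nm: 3→1 (102.6 nm).

1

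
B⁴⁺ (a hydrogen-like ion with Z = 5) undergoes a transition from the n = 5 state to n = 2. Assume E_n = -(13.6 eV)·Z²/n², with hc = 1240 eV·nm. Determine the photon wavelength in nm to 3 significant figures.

For Z = 5 the level energies scale as Z², so the effective Rydberg energy is 13.6 × 25 = 340.0 eV.
ΔE = 340.0 × (1/2² − 1/5²) = 340.0 × 0.2100 = 71.40 eV.
λ = hc/ΔE = 1240 / 71.40 = 17.4 nm.

17.4 nm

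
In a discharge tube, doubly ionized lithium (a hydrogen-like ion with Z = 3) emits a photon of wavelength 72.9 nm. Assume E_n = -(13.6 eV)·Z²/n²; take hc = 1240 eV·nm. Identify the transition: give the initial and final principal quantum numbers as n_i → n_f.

n_i = 3, n_f = 2

The photon energy is ΔE = hc/λ = 1240 / 72.9 = 17.01 eV.
With Z = 3, ΔE = 122.4 × (1/n_f² − 1/n_i²), so 1/n_f² − 1/n_i² = 0.1390.
Trying n_f = 2 gives 1/n_i² = 0.1110, i.e. n_i ≈ 3; this pair matches.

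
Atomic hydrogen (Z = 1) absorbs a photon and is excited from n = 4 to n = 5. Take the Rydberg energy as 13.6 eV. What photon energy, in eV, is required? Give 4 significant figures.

E_5 = −13.60/25 = −0.5440 eV and E_4 = −13.60/16 = −0.8500 eV.
The photon energy is |E_5 − E_4| = 0.3060 eV.

0.3060 eV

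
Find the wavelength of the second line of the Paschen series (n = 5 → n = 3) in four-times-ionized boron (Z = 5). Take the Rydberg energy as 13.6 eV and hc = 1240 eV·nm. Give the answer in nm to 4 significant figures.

51.29 nm

The Paschen series terminates on n_f = 3; the second line has n_i = 3+2 = 5.
ΔE = 340.0 × (1/3² − 1/5²) = 24.18 eV.
λ = 1240 / 24.18 = 51.29 nm.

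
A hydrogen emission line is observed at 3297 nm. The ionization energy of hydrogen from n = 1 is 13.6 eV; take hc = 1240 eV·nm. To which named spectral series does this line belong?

Pfund

ΔE = 1240/3297 = 0.3761 eV.
This matches 13.6 × (1/5² − 1/9²), so n_f = 5: the Pfund series.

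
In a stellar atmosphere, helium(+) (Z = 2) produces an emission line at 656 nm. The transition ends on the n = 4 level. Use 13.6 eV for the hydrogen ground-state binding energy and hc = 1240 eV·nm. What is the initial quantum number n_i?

n_i = 6

The photon energy is ΔE = hc/λ = 1240 / 656 = 1.890 eV.
With Z = 2, ΔE = 54.40 × (1/n_f² − 1/n_i²), so 1/n_f² − 1/n_i² = 0.03475.
With n_f = 4: 1/n_i² = 1/16 − 0.03475 = 0.02775, so n_i ≈ 6.00.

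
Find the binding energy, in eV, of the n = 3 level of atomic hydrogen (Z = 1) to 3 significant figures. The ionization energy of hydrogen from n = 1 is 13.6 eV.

1.51 eV

E_3 = −13.60/9 = −1.51 eV, so ionization (to E = 0) requires 1.51 eV.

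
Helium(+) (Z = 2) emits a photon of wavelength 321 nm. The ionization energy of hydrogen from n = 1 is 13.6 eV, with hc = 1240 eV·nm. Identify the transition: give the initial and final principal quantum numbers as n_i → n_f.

The photon energy is ΔE = hc/λ = 1240 / 321 = 3.863 eV.
With Z = 2, ΔE = 54.40 × (1/n_f² − 1/n_i²), so 1/n_f² − 1/n_i² = 0.07101.
Trying n_f = 3 gives 1/n_i² = 0.04010, i.e. n_i ≈ 5; this pair matches.

n_i = 5, n_f = 3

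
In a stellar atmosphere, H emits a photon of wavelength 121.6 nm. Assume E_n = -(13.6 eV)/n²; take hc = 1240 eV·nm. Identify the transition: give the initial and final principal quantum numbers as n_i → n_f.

n_i = 2, n_f = 1

The photon energy is ΔE = hc/λ = 1240 / 121.6 = 10.20 eV.
With Z = 1, ΔE = 13.60 × (1/n_f² − 1/n_i²), so 1/n_f² − 1/n_i² = 0.7498.
Trying n_f = 1 gives 1/n_i² = 0.2502, i.e. n_i ≈ 2; this pair matches.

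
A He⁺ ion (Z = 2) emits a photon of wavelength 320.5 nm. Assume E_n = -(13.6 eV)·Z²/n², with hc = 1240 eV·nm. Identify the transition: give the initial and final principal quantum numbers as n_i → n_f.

The photon energy is ΔE = hc/λ = 1240 / 320.5 = 3.869 eV.
With Z = 2, ΔE = 54.40 × (1/n_f² − 1/n_i²), so 1/n_f² − 1/n_i² = 0.07112.
Trying n_f = 3 gives 1/n_i² = 0.03999, i.e. n_i ≈ 5; this pair matches.

n_i = 5, n_f = 3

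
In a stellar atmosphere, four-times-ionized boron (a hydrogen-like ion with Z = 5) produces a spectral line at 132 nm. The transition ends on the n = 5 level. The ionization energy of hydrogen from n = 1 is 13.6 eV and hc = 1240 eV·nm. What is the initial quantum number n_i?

The photon energy is ΔE = hc/λ = 1240 / 132 = 9.394 eV.
With Z = 5, ΔE = 340.0 × (1/n_f² − 1/n_i²), so 1/n_f² − 1/n_i² = 0.02763.
With n_f = 5: 1/n_i² = 1/25 − 0.02763 = 0.01237, so n_i ≈ 8.99.

n_i = 9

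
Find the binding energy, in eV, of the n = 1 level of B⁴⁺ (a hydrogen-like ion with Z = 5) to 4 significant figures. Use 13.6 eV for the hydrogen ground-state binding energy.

340.0 eV

E_n = −13.6 Z²/n² = −340.0/n² eV for Z = 5.
E_1 = −340.0/1 = −340.0 eV, so ionization (to E = 0) requires 340.0 eV.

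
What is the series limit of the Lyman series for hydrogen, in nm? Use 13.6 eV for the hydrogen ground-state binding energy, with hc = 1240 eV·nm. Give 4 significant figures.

91.18 nm

The Lyman series has lower level n_f = 1; the series limit corresponds to n_i → ∞.
ΔE_max = 13.6 × 1 / 1² = 13.60 eV.
λ_min = 1240 / 13.60 = 91.18 nm.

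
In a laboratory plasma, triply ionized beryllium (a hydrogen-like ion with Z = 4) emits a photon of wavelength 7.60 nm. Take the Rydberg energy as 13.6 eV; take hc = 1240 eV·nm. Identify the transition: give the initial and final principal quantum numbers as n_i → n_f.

The photon energy is ΔE = hc/λ = 1240 / 7.60 = 163.2 eV.
With Z = 4, ΔE = 217.6 × (1/n_f² − 1/n_i²), so 1/n_f² − 1/n_i² = 0.7498.
Trying n_f = 1 gives 1/n_i² = 0.2502, i.e. n_i ≈ 2; this pair matches.

n_i = 2, n_f = 1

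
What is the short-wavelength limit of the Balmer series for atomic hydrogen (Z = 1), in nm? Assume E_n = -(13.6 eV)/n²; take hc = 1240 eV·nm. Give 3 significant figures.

365 nm

The Balmer series has lower level n_f = 2; the series limit corresponds to n_i → ∞.
ΔE_max = 13.6 × 1 / 2² = 3.400 eV.
λ_min = 1240 / 3.400 = 365 nm.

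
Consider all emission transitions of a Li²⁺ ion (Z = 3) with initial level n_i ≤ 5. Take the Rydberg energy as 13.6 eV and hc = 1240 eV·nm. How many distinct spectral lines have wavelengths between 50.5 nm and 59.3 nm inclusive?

1

Enumerate all n_i → n_f pairs with 1 ≤ n_f < n_i ≤ 5 and compute λ = 1240 / [13.6·9·(1/n_f² − 1/n_i²)].
Lines falling in [50.5, 59.3] nm: 4→2 (54.03 nm).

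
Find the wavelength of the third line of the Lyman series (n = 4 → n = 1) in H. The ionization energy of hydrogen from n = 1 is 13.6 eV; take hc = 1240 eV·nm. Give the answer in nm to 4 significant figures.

97.25 nm

The Lyman series terminates on n_f = 1; the third line has n_i = 1+3 = 4.
ΔE = 13.60 × (1/1² − 1/4²) = 12.75 eV.
λ = 1240 / 12.75 = 97.25 nm.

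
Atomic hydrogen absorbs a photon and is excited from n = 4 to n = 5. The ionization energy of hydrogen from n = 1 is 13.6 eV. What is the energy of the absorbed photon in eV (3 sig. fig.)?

E_5 = −13.60/25 = −0.5440 eV and E_4 = −13.60/16 = −0.8500 eV.
The photon energy is |E_5 − E_4| = 0.306 eV.

0.306 eV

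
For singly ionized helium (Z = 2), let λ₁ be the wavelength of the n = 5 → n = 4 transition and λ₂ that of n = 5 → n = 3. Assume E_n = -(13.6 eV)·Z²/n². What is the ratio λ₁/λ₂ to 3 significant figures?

λ ∝ 1/ΔE ∝ 1/(1/n_f² − 1/n_i²), and the Z² and hc factors cancel in the ratio.
λ₁/λ₂ = (1/3² − 1/5²)/(1/4² − 1/5²) = 0.07111/0.02250 = 3.16.

3.16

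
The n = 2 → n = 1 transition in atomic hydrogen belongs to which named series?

Lyman

The series is set by the lower level: n_f = 1 is the Lyman series.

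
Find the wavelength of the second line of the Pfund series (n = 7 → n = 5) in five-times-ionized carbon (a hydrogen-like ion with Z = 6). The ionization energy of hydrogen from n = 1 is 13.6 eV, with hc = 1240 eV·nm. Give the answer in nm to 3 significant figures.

The Pfund series terminates on n_f = 5; the second line has n_i = 5+2 = 7.
ΔE = 489.6 × (1/5² − 1/7²) = 9.592 eV.
λ = 1240 / 9.592 = 129 nm.

129 nm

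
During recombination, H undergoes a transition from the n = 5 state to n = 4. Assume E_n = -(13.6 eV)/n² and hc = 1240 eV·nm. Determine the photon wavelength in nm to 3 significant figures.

ΔE = 13.60 × (1/4² − 1/5²) = 13.60 × 0.02250 = 0.3060 eV.
λ = hc/ΔE = 1240 / 0.3060 = 4050 nm.

4050 nm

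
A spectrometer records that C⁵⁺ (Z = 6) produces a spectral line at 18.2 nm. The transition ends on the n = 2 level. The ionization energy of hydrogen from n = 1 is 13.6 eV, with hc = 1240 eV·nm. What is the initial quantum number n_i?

n_i = 3

The photon energy is ΔE = hc/λ = 1240 / 18.2 = 68.13 eV.
With Z = 6, ΔE = 489.6 × (1/n_f² − 1/n_i²), so 1/n_f² − 1/n_i² = 0.1392.
With n_f = 2: 1/n_i² = 1/4 − 0.1392 = 0.1108, so n_i ≈ 3.00.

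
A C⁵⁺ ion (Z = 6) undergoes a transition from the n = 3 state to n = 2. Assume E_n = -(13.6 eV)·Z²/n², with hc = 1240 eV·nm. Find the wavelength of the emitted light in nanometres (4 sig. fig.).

For Z = 6 the level energies scale as Z², so the effective Rydberg energy is 13.6 × 36 = 489.6 eV.
ΔE = 489.6 × (1/2² − 1/3²) = 489.6 × 0.1389 = 68.00 eV.
λ = hc/ΔE = 1240 / 68.00 = 18.24 nm.

18.24 nm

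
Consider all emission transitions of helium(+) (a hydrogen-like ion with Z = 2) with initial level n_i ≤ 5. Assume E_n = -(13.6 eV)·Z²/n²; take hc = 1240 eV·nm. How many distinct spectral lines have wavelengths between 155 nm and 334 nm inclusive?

2

Enumerate all n_i → n_f pairs with 1 ≤ n_f < n_i ≤ 5 and compute λ = 1240 / [13.6·4·(1/n_f² − 1/n_i²)].
Lines falling in [155, 334] nm: 3→2 (164.1 nm), 5→3 (320.5 nm).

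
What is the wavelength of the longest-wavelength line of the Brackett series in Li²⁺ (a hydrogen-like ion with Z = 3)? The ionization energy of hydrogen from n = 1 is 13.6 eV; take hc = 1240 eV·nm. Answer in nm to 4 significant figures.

450.3 nm

The Brackett series terminates on n_f = 4; the first line has n_i = 4+1 = 5.
ΔE = 122.4 × (1/4² − 1/5²) = 2.754 eV.
λ = 1240 / 2.754 = 450.3 nm.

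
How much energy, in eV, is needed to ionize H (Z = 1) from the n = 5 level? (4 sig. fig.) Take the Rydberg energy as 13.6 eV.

0.5440 eV

E_5 = −13.60/25 = −0.5440 eV, so ionization (to E = 0) requires 0.5440 eV.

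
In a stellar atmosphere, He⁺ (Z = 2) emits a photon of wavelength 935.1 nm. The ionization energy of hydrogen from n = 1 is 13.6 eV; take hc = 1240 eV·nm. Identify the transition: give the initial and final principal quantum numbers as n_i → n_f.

n_i = 8, n_f = 5

The photon energy is ΔE = hc/λ = 1240 / 935.1 = 1.326 eV.
With Z = 2, ΔE = 54.40 × (1/n_f² − 1/n_i²), so 1/n_f² − 1/n_i² = 0.02438.
Trying n_f = 5 gives 1/n_i² = 0.01562, i.e. n_i ≈ 8; this pair matches.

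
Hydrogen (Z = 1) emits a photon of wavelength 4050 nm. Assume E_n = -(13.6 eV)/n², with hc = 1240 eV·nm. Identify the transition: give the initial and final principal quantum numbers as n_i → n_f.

The photon energy is ΔE = hc/λ = 1240 / 4050 = 0.3062 eV.
With Z = 1, ΔE = 13.60 × (1/n_f² − 1/n_i²), so 1/n_f² − 1/n_i² = 0.02251.
Trying n_f = 4 gives 1/n_i² = 0.03999, i.e. n_i ≈ 5; this pair matches.

n_i = 5, n_f = 4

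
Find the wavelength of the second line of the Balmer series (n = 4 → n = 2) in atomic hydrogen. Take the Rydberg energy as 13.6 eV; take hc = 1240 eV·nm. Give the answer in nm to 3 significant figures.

The Balmer series terminates on n_f = 2; the second line has n_i = 2+2 = 4.
ΔE = 13.60 × (1/2² − 1/4²) = 2.550 eV.
λ = 1240 / 2.550 = 486 nm.

486 nm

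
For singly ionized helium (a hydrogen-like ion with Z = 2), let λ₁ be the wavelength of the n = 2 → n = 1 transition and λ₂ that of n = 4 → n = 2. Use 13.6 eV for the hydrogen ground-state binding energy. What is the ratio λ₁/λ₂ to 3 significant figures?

λ ∝ 1/ΔE ∝ 1/(1/n_f² − 1/n_i²), and the Z² and hc factors cancel in the ratio.
λ₁/λ₂ = (1/2² − 1/4²)/(1/1² − 1/2²) = 0.1875/0.7500 = 0.250.

0.250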